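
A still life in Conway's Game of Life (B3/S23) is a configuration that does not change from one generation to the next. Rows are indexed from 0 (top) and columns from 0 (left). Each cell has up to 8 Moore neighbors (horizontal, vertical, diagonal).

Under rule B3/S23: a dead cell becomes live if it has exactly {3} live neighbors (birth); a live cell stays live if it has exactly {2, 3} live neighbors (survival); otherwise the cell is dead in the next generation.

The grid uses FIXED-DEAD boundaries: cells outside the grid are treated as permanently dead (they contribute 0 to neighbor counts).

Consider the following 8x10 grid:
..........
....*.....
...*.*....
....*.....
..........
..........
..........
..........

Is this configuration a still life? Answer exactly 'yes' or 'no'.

Answer: yes

Derivation:
Compute generation 1 and compare to generation 0 (given above):
Generation 1:
..........
....*.....
...*.*....
....*.....
..........
..........
..........
..........
The grids are IDENTICAL -> still life.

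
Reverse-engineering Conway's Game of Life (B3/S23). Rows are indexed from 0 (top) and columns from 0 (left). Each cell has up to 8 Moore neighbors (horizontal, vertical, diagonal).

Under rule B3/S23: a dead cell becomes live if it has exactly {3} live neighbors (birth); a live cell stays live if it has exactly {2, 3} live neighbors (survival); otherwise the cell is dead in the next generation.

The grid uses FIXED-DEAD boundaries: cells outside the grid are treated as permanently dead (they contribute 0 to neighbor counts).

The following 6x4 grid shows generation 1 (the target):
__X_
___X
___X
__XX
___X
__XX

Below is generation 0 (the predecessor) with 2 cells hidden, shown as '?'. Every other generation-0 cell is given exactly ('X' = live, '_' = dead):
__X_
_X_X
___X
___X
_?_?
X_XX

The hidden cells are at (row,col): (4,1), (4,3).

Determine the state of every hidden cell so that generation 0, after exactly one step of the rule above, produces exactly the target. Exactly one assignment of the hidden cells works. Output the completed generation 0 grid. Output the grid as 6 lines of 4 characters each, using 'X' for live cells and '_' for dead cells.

Answer: __X_
_X_X
___X
___X
___X
X_XX

Derivation:
Hidden generation-0 cells (in order): (4,1), (4,3).
A hidden cell only influences target cells in its own 3x3 neighborhood. Try each of the 2^2 = 4 assignments, step the completed generation 0 forward once under B3/S23, and compare with the target:
  (4,1)=_ (4,3)=_ -> step gives (3,2)='_' but target has 'X' -> reject
  (4,1)=_ (4,3)=X -> step reproduces the target at every cell -> ACCEPT
  (4,1)=X (4,3)=_ -> step gives (3,3)='_' but target has 'X' -> reject
  (4,1)=X (4,3)=X -> step gives (3,2)='_' but target has 'X' -> reject
Unique solution: (4,1)=dead, (4,3)=live.
Check: live-neighbor counts of every cell in the completed generation 0:
1222
1142
1142
0032
1243
0222
Applying B3/S23 to generation 0 with these counts gives:
__X_
___X
___X
__XX
___X
__XX
which matches the target exactly.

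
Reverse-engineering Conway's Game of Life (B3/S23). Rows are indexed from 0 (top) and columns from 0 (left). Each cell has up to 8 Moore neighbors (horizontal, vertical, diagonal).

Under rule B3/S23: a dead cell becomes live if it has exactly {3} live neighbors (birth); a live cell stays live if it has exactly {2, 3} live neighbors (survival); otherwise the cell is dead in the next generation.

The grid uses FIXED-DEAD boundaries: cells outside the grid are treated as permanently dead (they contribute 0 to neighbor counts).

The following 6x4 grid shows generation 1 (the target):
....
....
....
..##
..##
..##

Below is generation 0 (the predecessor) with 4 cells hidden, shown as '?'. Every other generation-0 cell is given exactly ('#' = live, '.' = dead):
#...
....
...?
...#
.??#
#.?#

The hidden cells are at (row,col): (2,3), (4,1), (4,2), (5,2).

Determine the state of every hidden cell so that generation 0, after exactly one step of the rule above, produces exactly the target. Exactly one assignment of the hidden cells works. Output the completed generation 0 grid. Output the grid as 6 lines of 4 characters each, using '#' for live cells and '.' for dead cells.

Hidden generation-0 cells (in order): (2,3), (4,1), (4,2), (5,2).
A hidden cell only influences target cells in its own 3x3 neighborhood. Try each of the 2^4 = 16 assignments, step the completed generation 0 forward once under B3/S23, and compare with the target:
  (2,3)=. (4,1)=. (4,2)=. (5,2)=. -> step gives (3,2)='.' but target has '#' -> reject
  (2,3)=. (4,1)=. (4,2)=. (5,2)=# -> step gives (3,2)='.' but target has '#' -> reject
  (2,3)=. (4,1)=. (4,2)=# (5,2)=. -> step reproduces the target at every cell -> ACCEPT
  (2,3)=. (4,1)=. (4,2)=# (5,2)=# -> step gives (4,1)='#' but target has '.' -> reject
  (2,3)=. (4,1)=# (4,2)=. (5,2)=. -> step gives (3,3)='.' but target has '#' -> reject
  (2,3)=. (4,1)=# (4,2)=. (5,2)=# -> step gives (3,3)='.' but target has '#' -> reject
  (2,3)=. (4,1)=# (4,2)=# (5,2)=. -> step gives (3,2)='.' but target has '#' -> reject
  (2,3)=. (4,1)=# (4,2)=# (5,2)=# -> step gives (3,2)='.' but target has '#' -> reject
  (2,3)=# (4,1)=. (4,2)=. (5,2)=. -> step gives (5,2)='.' but target has '#' -> reject
  (2,3)=# (4,1)=. (4,2)=. (5,2)=# -> step gives (4,2)='.' but target has '#' -> reject
  (2,3)=# (4,1)=. (4,2)=# (5,2)=. -> step gives (3,2)='.' but target has '#' -> reject
  (2,3)=# (4,1)=. (4,2)=# (5,2)=# -> step gives (3,2)='.' but target has '#' -> reject
  (2,3)=# (4,1)=# (4,2)=. (5,2)=. -> step gives (3,2)='.' but target has '#' -> reject
  (2,3)=# (4,1)=# (4,2)=. (5,2)=# -> step gives (3,2)='.' but target has '#' -> reject
  (2,3)=# (4,1)=# (4,2)=# (5,2)=. -> step gives (3,2)='.' but target has '#' -> reject
  (2,3)=# (4,1)=# (4,2)=# (5,2)=# -> step gives (3,2)='.' but target has '#' -> reject
Unique solution: (2,3)=dead, (4,1)=dead, (4,2)=live, (5,2)=dead.
Check: live-neighbor counts of every cell in the completed generation 0:
0100
1100
0011
0132
1233
0232
Applying B3/S23 to generation 0 with these counts gives:
....
....
....
..##
..##
..##
which matches the target exactly.

Answer: #...
....
....
...#
..##
#..#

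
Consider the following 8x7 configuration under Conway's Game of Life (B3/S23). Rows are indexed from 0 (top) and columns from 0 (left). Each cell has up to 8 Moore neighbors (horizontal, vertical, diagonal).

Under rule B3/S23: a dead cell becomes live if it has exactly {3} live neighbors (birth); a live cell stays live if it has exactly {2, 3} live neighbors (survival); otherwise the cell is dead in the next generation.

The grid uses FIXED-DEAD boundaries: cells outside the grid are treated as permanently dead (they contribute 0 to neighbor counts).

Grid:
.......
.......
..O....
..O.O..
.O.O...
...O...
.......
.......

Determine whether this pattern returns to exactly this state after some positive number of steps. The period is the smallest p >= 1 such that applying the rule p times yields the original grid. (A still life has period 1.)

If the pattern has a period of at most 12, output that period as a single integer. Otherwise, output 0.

Simulating and comparing each generation to the original:
Gen 0 (original, given above): 6 live cells
Gen 1: 6 live cells, differs from original
Gen 2: 6 live cells, MATCHES original -> period = 2

Answer: 2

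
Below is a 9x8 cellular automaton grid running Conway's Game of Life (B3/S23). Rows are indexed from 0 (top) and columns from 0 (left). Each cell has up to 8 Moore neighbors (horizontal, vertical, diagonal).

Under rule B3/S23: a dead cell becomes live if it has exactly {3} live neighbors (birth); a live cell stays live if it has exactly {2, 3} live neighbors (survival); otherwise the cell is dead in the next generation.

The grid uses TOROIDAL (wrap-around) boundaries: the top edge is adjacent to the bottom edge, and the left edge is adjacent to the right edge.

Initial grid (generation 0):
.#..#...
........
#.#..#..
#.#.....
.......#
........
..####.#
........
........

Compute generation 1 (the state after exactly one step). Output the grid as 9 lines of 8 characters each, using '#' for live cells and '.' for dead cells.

Simulating step by step:
Generation 0 (given above): 13 live cells
Generation 1: 10 live cells
(generation 1 grid is the final answer)

Answer: ........
.#......
........
#......#
........
...##.#.
...##...
...##...
........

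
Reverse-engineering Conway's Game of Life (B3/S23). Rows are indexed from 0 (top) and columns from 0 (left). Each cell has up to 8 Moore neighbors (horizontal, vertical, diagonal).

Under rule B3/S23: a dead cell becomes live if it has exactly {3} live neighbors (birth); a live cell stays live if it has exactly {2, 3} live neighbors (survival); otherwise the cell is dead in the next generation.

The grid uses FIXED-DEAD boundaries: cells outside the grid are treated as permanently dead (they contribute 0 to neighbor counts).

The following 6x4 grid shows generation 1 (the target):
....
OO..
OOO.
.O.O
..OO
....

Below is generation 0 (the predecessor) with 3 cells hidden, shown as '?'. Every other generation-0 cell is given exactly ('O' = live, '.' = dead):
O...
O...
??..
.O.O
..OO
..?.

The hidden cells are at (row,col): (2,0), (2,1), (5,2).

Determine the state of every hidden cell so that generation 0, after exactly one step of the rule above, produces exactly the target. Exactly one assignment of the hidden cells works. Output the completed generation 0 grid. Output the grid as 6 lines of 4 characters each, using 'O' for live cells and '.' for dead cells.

Hidden generation-0 cells (in order): (2,0), (2,1), (5,2).
A hidden cell only influences target cells in its own 3x3 neighborhood. Try each of the 2^3 = 8 assignments, step the completed generation 0 forward once under B3/S23, and compare with the target:
  (2,0)=. (2,1)=. (5,2)=. -> step gives (1,0)='.' but target has 'O' -> reject
  (2,0)=. (2,1)=. (5,2)=O -> step gives (1,0)='.' but target has 'O' -> reject
  (2,0)=. (2,1)=O (5,2)=. -> step reproduces the target at every cell -> ACCEPT
  (2,0)=. (2,1)=O (5,2)=O -> step gives (4,1)='O' but target has '.' -> reject
  (2,0)=O (2,1)=. (5,2)=. -> step gives (2,2)='.' but target has 'O' -> reject
  (2,0)=O (2,1)=. (5,2)=O -> step gives (2,2)='.' but target has 'O' -> reject
  (2,0)=O (2,1)=O (5,2)=. -> step gives (1,1)='.' but target has 'O' -> reject
  (2,0)=O (2,1)=O (5,2)=O -> step gives (1,1)='.' but target has 'O' -> reject
Unique solution: (2,0)=dead, (2,1)=live, (5,2)=dead.
Check: live-neighbor counts of every cell in the completed generation 0:
1200
2310
3231
2252
1232
0122
Applying B3/S23 to generation 0 with these counts gives:
....
OO..
OOO.
.O.O
..OO
....
which matches the target exactly.

Answer: O...
O...
.O..
.O.O
..OO
....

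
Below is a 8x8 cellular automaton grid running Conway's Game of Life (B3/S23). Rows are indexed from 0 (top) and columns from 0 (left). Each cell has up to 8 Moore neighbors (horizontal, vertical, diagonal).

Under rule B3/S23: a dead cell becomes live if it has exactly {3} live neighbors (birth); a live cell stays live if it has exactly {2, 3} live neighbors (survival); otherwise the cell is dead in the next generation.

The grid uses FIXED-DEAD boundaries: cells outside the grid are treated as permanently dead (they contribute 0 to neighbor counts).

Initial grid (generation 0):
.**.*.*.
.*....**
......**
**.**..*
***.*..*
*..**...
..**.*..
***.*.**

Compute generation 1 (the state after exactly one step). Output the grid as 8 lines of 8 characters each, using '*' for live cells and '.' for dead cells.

Simulating step by step:
Generation 0 (given above): 31 live cells
Generation 1: 27 live cells
(generation 1 grid is the final answer)

Answer: .**..***
.**.....
***..*..
*..***.*
.....*..
*....*..
*....**.
.**.***.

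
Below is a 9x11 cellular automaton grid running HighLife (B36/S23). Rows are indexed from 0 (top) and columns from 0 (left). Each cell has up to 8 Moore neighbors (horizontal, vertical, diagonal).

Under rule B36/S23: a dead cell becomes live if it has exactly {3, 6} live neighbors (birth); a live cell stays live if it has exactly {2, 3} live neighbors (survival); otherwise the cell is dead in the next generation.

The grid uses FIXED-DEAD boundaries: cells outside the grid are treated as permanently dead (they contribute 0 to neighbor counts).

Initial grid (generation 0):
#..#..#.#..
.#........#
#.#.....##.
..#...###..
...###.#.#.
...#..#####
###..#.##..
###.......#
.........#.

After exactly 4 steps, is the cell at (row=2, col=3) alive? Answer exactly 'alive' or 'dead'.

Answer: dead

Derivation:
Simulating step by step:
Generation 0 (given above): 36 live cells
Generation 1: 30 live cells
...........
###....##..
..#.....##.
.##.###....
..#####...#
.#.#......#
#..#......#
#.#.....##.
.#.........
Generation 2: 29 live cells
.#.........
.##....###.
##...##.##.
.#.#..##.#.
......#....
.#...#...##
#..#......#
#.#......#.
.#.........
Generation 3: 30 live cells
.##.....#..
..#...##.#.
#....#.#..#
###......#.
..#..######
.........##
#.#.......#
#.#........
.#.........
Generation 4: 27 live cells
.##....##..
..#...##.#.
#.#....#.##
#.#..#.....
..#...##...
.#....##...
.........##
#.#........
.#.........

Cell (2,3) at generation 4: 0 -> dead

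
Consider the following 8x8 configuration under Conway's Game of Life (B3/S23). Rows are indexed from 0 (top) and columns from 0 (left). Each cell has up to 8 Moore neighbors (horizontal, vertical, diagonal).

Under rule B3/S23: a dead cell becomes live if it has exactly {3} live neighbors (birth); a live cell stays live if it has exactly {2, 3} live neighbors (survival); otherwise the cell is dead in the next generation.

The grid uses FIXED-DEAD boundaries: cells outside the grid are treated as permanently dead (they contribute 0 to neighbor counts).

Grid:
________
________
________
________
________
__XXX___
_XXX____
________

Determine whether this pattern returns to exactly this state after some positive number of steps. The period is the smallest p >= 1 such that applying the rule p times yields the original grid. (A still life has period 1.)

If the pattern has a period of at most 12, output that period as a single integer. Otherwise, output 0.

Simulating and comparing each generation to the original:
Gen 0 (original, given above): 6 live cells
Gen 1: 6 live cells, differs from original
Gen 2: 6 live cells, MATCHES original -> period = 2

Answer: 2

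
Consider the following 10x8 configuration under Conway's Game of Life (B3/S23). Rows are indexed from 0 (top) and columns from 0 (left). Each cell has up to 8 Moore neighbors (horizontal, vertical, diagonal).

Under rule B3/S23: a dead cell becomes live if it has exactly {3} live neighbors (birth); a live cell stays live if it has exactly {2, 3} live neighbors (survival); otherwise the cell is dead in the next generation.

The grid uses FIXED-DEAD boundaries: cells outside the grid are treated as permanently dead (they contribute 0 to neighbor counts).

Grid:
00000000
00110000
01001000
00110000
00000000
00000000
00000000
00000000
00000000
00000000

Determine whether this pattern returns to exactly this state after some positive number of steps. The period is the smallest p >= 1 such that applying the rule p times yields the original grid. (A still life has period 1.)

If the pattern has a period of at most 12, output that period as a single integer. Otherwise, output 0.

Simulating and comparing each generation to the original:
Gen 0 (original, given above): 6 live cells
Gen 1: 6 live cells, MATCHES original -> period = 1

Answer: 1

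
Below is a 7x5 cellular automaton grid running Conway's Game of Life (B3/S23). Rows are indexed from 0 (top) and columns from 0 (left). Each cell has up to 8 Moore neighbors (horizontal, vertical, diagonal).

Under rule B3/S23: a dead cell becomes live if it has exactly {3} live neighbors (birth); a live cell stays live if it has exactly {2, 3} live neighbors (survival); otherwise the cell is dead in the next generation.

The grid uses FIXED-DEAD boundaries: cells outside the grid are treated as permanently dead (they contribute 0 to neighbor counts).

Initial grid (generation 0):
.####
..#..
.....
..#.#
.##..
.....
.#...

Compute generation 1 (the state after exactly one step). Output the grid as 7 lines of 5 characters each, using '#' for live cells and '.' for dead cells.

Simulating step by step:
Generation 0 (given above): 10 live cells
Generation 1: 14 live cells
(generation 1 grid is the final answer)

Answer: .###.
.##..
...#.
.###.
.###.
.##..
.....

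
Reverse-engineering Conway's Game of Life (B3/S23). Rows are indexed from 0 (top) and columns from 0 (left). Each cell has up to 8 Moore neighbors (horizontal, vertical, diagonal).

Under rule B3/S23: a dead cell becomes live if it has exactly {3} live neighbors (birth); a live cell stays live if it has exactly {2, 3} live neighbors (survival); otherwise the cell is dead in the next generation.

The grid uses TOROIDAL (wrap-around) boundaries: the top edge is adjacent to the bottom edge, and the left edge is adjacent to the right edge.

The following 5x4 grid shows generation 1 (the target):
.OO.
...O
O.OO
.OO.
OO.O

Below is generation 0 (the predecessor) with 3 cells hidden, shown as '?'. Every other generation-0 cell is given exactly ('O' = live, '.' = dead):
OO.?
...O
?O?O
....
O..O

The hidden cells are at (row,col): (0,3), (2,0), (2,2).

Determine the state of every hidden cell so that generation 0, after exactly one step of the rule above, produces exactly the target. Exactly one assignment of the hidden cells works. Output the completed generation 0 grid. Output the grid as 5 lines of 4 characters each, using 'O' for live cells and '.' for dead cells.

Answer: OO..
...O
OO.O
....
O..O

Derivation:
Hidden generation-0 cells (in order): (0,3), (2,0), (2,2).
A hidden cell only influences target cells in its own 3x3 neighborhood. Try each of the 2^3 = 8 assignments, step the completed generation 0 forward once under B3/S23, and compare with the target:
  (0,3)=. (2,0)=. (2,2)=. -> step gives (1,1)='O' but target has '.' -> reject
  (0,3)=. (2,0)=. (2,2)=O -> step gives (3,2)='.' but target has 'O' -> reject
  (0,3)=. (2,0)=O (2,2)=. -> step reproduces the target at every cell -> ACCEPT
  (0,3)=. (2,0)=O (2,2)=O -> step gives (1,3)='.' but target has 'O' -> reject
  (0,3)=O (2,0)=. (2,2)=. -> step gives (0,2)='.' but target has 'O' -> reject
  (0,3)=O (2,0)=. (2,2)=O -> step gives (0,2)='.' but target has 'O' -> reject
  (0,3)=O (2,0)=O (2,2)=. -> step gives (0,2)='.' but target has 'O' -> reject
  (0,3)=O (2,0)=O (2,2)=O -> step gives (0,2)='.' but target has 'O' -> reject
Unique solution: (0,3)=dead, (2,0)=live, (2,2)=dead.
Check: live-neighbor counts of every cell in the completed generation 0:
4234
6443
3132
5334
3322
Applying B3/S23 to generation 0 with these counts gives:
.OO.
...O
O.OO
.OO.
OO.O
which matches the target exactly.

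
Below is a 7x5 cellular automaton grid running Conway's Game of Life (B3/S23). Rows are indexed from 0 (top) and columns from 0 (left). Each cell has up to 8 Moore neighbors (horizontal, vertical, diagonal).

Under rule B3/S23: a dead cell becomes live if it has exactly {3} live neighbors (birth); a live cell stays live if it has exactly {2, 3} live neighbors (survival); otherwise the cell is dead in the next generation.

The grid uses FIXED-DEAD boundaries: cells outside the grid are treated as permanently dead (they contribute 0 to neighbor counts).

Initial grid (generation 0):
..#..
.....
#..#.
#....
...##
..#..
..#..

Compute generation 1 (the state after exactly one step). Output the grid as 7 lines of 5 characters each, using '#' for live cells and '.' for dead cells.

Answer: .....
.....
.....
...##
...#.
..#..
.....

Derivation:
Simulating step by step:
Generation 0 (given above): 8 live cells
Generation 1: 4 live cells
(generation 1 grid is the final answer)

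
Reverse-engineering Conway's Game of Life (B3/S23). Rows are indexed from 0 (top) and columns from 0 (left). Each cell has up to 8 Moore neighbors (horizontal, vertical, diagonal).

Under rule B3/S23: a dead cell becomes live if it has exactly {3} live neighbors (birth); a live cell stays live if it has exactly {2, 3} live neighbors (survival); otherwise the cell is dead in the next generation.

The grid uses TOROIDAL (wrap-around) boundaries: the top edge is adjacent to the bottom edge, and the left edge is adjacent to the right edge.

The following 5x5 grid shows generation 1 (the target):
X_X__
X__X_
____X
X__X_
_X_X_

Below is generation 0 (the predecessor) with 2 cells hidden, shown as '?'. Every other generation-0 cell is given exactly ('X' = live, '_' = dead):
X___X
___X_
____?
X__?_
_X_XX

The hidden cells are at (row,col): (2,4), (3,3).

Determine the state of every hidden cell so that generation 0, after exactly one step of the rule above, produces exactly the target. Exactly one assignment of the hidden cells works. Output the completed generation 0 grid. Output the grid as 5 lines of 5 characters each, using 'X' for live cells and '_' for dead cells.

Hidden generation-0 cells (in order): (2,4), (3,3).
A hidden cell only influences target cells in its own 3x3 neighborhood. Try each of the 2^2 = 4 assignments, step the completed generation 0 forward once under B3/S23, and compare with the target:
  (2,4)=_ (3,3)=_ -> step gives (1,0)='_' but target has 'X' -> reject
  (2,4)=_ (3,3)=X -> step gives (1,0)='_' but target has 'X' -> reject
  (2,4)=X (3,3)=_ -> step reproduces the target at every cell -> ACCEPT
  (2,4)=X (3,3)=X -> step gives (2,3)='X' but target has '_' -> reject
Unique solution: (2,4)=live, (3,3)=dead.
Check: live-neighbor counts of every cell in the completed generation 0:
32344
31124
21122
32234
52224
Applying B3/S23 to generation 0 with these counts gives:
X_X__
X__X_
____X
X__X_
_X_X_
which matches the target exactly.

Answer: X___X
___X_
____X
X____
_X_XX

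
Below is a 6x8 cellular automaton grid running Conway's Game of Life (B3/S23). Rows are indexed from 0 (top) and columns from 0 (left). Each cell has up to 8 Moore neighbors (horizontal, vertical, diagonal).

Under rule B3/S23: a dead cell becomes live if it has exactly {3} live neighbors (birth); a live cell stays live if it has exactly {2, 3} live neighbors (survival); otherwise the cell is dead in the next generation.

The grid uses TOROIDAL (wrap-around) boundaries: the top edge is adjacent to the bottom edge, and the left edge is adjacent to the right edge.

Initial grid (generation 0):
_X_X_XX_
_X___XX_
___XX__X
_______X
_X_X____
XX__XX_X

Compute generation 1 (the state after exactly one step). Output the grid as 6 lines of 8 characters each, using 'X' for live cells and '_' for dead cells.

Simulating step by step:
Generation 0 (given above): 18 live cells
Generation 1: 21 live cells
(generation 1 grid is the final answer)

Answer: _X______
X__X___X
X___XX_X
X_XXX___
_XX_X_XX
_X_X_X_X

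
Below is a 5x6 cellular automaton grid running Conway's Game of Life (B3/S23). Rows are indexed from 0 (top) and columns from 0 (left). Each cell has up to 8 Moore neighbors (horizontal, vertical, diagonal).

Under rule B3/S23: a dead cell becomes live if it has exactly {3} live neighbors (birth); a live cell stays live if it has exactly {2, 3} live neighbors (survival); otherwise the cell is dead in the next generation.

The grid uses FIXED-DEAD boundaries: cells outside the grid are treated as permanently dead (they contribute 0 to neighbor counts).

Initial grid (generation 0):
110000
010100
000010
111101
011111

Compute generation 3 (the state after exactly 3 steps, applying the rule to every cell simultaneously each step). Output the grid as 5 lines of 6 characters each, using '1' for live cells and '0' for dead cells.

Simulating step by step:
Generation 0 (given above): 15 live cells
Generation 1: 12 live cells
111000
111000
100010
100001
100001
Generation 2: 9 live cells
101000
001100
100000
110011
000000
Generation 3: 11 live cells
(generation 3 grid is the final answer)

Answer: 011100
001100
101110
110000
000000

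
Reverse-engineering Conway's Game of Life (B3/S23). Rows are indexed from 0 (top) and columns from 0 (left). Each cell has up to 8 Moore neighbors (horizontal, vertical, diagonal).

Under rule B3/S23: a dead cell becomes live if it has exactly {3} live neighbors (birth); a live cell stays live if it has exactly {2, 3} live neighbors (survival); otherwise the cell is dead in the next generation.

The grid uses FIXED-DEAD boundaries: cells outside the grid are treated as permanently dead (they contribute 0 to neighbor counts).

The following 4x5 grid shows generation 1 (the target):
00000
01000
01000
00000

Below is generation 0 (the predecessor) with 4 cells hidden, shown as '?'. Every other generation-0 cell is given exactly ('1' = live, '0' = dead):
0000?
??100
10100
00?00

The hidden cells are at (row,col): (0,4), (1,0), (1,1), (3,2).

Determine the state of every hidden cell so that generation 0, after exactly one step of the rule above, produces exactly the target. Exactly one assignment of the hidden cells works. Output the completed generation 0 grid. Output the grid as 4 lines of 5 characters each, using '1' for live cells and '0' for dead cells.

Answer: 00000
00100
10100
00000

Derivation:
Hidden generation-0 cells (in order): (0,4), (1,0), (1,1), (3,2).
A hidden cell only influences target cells in its own 3x3 neighborhood. Try each of the 2^4 = 16 assignments, step the completed generation 0 forward once under B3/S23, and compare with the target:
  (0,4)=0 (1,0)=0 (1,1)=0 (3,2)=0 -> step reproduces the target at every cell -> ACCEPT
  (0,4)=0 (1,0)=0 (1,1)=0 (3,2)=1 -> step gives (2,1)='0' but target has '1' -> reject
  (0,4)=0 (1,0)=0 (1,1)=1 (3,2)=0 -> step gives (1,2)='1' but target has '0' -> reject
  (0,4)=0 (1,0)=0 (1,1)=1 (3,2)=1 -> step gives (1,2)='1' but target has '0' -> reject
  (0,4)=0 (1,0)=1 (1,1)=0 (3,2)=0 -> step gives (1,1)='0' but target has '1' -> reject
  (0,4)=0 (1,0)=1 (1,1)=0 (3,2)=1 -> step gives (1,1)='0' but target has '1' -> reject
  (0,4)=0 (1,0)=1 (1,1)=1 (3,2)=0 -> step gives (0,1)='1' but target has '0' -> reject
  (0,4)=0 (1,0)=1 (1,1)=1 (3,2)=1 -> step gives (0,1)='1' but target has '0' -> reject
  (0,4)=1 (1,0)=0 (1,1)=0 (3,2)=0 -> step gives (1,3)='1' but target has '0' -> reject
  (0,4)=1 (1,0)=0 (1,1)=0 (3,2)=1 -> step gives (1,3)='1' but target has '0' -> reject
  (0,4)=1 (1,0)=0 (1,1)=1 (3,2)=0 -> step gives (1,2)='1' but target has '0' -> reject
  (0,4)=1 (1,0)=0 (1,1)=1 (3,2)=1 -> step gives (1,2)='1' but target has '0' -> reject
  (0,4)=1 (1,0)=1 (1,1)=0 (3,2)=0 -> step gives (1,1)='0' but target has '1' -> reject
  (0,4)=1 (1,0)=1 (1,1)=0 (3,2)=1 -> step gives (1,1)='0' but target has '1' -> reject
  (0,4)=1 (1,0)=1 (1,1)=1 (3,2)=0 -> step gives (0,1)='1' but target has '0' -> reject
  (0,4)=1 (1,0)=1 (1,1)=1 (3,2)=1 -> step gives (0,1)='1' but target has '0' -> reject
Unique solution: (0,4)=dead, (1,0)=dead, (1,1)=dead, (3,2)=dead.
Check: live-neighbor counts of every cell in the completed generation 0:
01110
13120
03120
12110
Applying B3/S23 to generation 0 with these counts gives:
00000
01000
01000
00000
which matches the target exactly.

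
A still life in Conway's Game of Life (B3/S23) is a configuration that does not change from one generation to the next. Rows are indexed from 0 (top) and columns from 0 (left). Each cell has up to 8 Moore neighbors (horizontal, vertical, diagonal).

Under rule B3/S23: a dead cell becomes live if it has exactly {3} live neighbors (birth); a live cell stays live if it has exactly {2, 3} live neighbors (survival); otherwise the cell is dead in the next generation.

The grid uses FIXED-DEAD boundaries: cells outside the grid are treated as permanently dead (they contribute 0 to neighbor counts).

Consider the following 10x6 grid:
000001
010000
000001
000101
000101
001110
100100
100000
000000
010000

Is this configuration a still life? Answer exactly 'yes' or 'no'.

Answer: no

Derivation:
Compute generation 1 and compare to generation 0 (given above):
Generation 1:
000000
000000
000010
000001
000001
001000
011110
000000
000000
000000
Cell (0,5) differs: gen0=1 vs gen1=0 -> NOT a still life.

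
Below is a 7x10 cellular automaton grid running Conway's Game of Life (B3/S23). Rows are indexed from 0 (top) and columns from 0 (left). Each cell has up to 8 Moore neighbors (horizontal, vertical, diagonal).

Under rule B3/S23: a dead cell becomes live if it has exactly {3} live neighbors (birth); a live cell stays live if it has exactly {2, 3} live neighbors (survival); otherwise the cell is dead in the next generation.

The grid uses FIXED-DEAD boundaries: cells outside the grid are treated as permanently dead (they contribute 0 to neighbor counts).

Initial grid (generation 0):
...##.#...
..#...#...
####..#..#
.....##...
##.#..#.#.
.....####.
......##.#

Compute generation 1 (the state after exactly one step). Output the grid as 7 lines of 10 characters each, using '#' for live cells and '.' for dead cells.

Simulating step by step:
Generation 0 (given above): 25 live cells
Generation 1: 19 live cells
(generation 1 grid is the final answer)

Answer: ...#.#....
....#.##..
.###..##..
...####...
....#...#.
.....#...#
.....#....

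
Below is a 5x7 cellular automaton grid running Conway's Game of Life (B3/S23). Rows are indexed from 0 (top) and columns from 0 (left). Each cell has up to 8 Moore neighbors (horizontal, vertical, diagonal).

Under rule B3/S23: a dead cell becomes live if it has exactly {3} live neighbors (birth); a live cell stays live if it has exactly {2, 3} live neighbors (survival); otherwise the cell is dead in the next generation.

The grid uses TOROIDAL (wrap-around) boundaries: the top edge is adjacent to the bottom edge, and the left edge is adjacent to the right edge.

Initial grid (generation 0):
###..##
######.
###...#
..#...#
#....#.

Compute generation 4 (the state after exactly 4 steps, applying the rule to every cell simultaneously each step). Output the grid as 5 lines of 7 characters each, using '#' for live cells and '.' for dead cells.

Simulating step by step:
Generation 0 (given above): 19 live cells
Generation 1: 6 live cells
.......
....#..
....#..
..#..#.
..#..#.
Generation 2: 6 live cells
.......
.......
...###.
...###.
.......
Generation 3: 6 live cells
.......
....#..
...#.#.
...#.#.
....#..
Generation 4: 6 live cells
(generation 4 grid is the final answer)

Answer: .......
....#..
...#.#.
...#.#.
....#..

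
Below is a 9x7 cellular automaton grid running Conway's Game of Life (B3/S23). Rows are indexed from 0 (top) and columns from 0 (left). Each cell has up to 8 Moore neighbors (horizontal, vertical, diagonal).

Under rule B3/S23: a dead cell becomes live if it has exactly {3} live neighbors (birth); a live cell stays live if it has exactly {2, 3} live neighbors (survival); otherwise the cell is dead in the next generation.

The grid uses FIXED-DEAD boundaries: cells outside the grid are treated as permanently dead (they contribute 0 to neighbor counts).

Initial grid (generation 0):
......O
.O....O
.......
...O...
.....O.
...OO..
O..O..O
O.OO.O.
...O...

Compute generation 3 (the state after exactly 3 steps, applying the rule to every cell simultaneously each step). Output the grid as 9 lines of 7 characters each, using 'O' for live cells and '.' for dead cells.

Simulating step by step:
Generation 0 (given above): 15 live cells
Generation 1: 12 live cells
.......
.......
.......
.......
...O...
...OOO.
.O...O.
.OOO...
..OOO..
Generation 2: 9 live cells
.......
.......
.......
.......
...O...
..OO.O.
.O...O.
.O.....
.O..O..
Generation 3: 10 live cells
(generation 3 grid is the final answer)

Answer: .......
.......
.......
.......
..OOO..
..OO...
.O..O..
OOO....
.......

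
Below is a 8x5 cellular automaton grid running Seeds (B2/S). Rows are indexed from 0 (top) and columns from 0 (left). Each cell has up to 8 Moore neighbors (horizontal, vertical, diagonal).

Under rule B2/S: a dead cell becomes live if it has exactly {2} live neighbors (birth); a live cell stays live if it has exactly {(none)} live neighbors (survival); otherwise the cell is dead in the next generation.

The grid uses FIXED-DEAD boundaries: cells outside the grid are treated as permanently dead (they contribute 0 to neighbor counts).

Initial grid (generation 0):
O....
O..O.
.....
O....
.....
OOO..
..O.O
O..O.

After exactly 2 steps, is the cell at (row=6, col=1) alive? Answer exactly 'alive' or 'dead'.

Answer: alive

Derivation:
Simulating step by step:
Generation 0 (given above): 11 live cells
Generation 1: 8 live cells
.O...
.O...
OO...
.....
..O..
.....
.....
.OO.O
Generation 2: 9 live cells
O.O..
.....
..O..
O.O..
.....
.....
.OOO.
...O.

Cell (6,1) at generation 2: 1 -> alive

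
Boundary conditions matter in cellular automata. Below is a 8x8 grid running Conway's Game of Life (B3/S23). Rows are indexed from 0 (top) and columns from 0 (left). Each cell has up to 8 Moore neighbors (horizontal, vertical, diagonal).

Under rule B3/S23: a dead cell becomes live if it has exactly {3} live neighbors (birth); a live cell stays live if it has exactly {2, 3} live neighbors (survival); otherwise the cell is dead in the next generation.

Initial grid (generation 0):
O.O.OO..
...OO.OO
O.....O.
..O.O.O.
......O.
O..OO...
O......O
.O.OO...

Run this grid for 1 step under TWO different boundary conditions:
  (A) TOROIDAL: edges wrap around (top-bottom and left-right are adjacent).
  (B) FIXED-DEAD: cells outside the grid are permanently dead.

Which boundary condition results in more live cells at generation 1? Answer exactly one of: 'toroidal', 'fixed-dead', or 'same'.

Answer: toroidal

Derivation:
Under TOROIDAL boundary, generation 1:
OOO...OO
OO.OO.O.
....O.O.
......O.
....O..O
O.......
OOO....O
.OOOOO.O
Population = 26

Under FIXED-DEAD boundary, generation 1:
....OOO.
.O.OO.OO
....O.O.
......OO
....O...
........
OOO.....
........
Population = 16

Comparison: toroidal=26, fixed-dead=16 -> toroidal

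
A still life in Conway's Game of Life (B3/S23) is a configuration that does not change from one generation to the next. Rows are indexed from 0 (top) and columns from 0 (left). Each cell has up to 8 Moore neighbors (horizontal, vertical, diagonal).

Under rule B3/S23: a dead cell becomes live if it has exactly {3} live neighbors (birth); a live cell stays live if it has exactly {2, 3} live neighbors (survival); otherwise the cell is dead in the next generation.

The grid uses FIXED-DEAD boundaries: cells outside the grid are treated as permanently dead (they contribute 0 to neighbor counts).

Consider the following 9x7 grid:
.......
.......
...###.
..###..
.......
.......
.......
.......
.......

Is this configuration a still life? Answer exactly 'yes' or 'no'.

Answer: no

Derivation:
Compute generation 1 and compare to generation 0 (given above):
Generation 1:
.......
....#..
..#..#.
..#..#.
...#...
.......
.......
.......
.......
Cell (1,4) differs: gen0=0 vs gen1=1 -> NOT a still life.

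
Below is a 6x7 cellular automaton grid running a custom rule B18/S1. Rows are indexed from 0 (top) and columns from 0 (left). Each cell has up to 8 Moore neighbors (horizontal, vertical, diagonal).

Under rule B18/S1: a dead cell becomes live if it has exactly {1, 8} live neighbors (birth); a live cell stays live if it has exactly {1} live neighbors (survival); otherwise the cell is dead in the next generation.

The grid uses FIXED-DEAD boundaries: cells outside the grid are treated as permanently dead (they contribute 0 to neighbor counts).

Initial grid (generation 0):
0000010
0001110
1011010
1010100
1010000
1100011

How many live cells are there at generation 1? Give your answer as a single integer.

Simulating step by step:
Generation 0 (given above): 17 live cells
Generation 1: 8 live cells
0010000
1000000
1000000
0000001
0000000
0001111
Population at generation 1: 8

Answer: 8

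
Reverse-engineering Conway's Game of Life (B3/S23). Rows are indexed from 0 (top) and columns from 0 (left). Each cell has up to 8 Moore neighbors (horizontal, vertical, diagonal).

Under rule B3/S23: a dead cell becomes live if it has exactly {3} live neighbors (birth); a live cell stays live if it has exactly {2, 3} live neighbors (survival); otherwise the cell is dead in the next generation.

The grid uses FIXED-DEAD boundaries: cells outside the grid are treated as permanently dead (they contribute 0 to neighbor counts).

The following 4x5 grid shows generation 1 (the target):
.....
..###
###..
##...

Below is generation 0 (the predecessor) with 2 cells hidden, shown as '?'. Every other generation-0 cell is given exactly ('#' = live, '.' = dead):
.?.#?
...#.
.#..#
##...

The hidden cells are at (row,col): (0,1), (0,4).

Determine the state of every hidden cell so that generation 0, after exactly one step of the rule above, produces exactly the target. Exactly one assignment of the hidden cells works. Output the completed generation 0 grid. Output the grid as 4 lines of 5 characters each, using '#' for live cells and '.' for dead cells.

Hidden generation-0 cells (in order): (0,1), (0,4).
A hidden cell only influences target cells in its own 3x3 neighborhood. Try each of the 2^2 = 4 assignments, step the completed generation 0 forward once under B3/S23, and compare with the target:
  (0,1)=. (0,4)=. -> step reproduces the target at every cell -> ACCEPT
  (0,1)=. (0,4)=# -> step gives (0,3)='#' but target has '.' -> reject
  (0,1)=# (0,4)=. -> step gives (0,2)='#' but target has '.' -> reject
  (0,1)=# (0,4)=# -> step gives (0,2)='#' but target has '.' -> reject
Unique solution: (0,1)=dead, (0,4)=dead.
Check: live-neighbor counts of every cell in the completed generation 0:
00212
11323
32321
22211
Applying B3/S23 to generation 0 with these counts gives:
.....
..###
###..
##...
which matches the target exactly.

Answer: ...#.
...#.
.#..#
##...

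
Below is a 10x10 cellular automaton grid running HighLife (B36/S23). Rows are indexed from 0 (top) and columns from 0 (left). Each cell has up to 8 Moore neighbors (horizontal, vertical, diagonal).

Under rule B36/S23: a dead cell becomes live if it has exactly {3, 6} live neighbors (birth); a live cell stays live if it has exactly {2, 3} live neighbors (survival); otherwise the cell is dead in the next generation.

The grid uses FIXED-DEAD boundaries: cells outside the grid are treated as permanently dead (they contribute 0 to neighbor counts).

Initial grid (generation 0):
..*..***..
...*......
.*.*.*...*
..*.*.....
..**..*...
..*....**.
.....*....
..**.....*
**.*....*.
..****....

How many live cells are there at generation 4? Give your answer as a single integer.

Answer: 23

Derivation:
Simulating step by step:
Generation 0 (given above): 29 live cells
Generation 1: 27 live cells
......*...
...*.*....
...*......
.*..**....
.**....*..
..**..**..
..**....*.
.****.....
.**.......
.****.....
Generation 2: 19 live cells
..........
....*.....
..**.*....
.*.**.....
.*..**.*..
......***.
.......*..
....*.....
*.........
.*.*......
Generation 3: 17 live cells
..........
...**.....
..*..*....
.*....*...
..****.**.
.....*..*.
......***.
..........
..........
..........
Generation 4: 23 live cells
..........
...**.....
..****....
.*....**..
..****.**.
...*.*.*.*
......***.
.......*..
..........
..........
Population at generation 4: 23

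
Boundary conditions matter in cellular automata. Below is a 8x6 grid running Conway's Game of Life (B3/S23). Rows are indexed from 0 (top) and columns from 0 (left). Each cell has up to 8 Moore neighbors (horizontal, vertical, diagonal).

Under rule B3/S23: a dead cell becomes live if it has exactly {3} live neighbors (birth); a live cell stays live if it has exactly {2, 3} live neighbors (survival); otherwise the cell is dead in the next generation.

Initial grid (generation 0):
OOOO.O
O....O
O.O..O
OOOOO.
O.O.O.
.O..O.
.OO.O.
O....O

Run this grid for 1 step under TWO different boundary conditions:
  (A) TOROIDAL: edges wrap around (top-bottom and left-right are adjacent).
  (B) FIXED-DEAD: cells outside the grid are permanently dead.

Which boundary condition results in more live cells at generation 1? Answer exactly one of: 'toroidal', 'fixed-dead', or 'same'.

Under TOROIDAL boundary, generation 1:
..O...
...O..
..O...
....O.
O...O.
O...O.
.OOOO.
......
Population = 12

Under FIXED-DEAD boundary, generation 1:
OOO.O.
O..O.O
O.O..O
O...OO
O...OO
O...OO
OOOOOO
.O....
Population = 26

Comparison: toroidal=12, fixed-dead=26 -> fixed-dead

Answer: fixed-dead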